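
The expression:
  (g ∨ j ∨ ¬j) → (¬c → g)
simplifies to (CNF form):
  c ∨ g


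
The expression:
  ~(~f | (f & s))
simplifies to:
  f & ~s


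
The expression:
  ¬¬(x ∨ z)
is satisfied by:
  {x: True, z: True}
  {x: True, z: False}
  {z: True, x: False}


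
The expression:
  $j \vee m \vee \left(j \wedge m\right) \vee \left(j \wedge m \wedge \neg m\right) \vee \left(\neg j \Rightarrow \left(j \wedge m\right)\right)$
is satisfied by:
  {m: True, j: True}
  {m: True, j: False}
  {j: True, m: False}


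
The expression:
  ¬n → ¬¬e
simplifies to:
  e ∨ n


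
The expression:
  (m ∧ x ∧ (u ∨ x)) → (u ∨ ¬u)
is always true.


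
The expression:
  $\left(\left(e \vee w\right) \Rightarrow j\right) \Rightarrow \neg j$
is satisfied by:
  {j: False}


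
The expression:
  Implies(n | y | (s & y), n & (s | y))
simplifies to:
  (n & y) | (s & ~y) | (~n & ~y)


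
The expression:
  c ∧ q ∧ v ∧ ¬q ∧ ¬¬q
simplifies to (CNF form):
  False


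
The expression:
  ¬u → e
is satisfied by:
  {e: True, u: True}
  {e: True, u: False}
  {u: True, e: False}


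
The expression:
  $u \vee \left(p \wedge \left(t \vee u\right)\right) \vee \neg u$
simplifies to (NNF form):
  $\text{True}$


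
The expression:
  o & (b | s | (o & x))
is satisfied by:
  {b: True, s: True, x: True, o: True}
  {b: True, s: True, o: True, x: False}
  {b: True, x: True, o: True, s: False}
  {b: True, o: True, x: False, s: False}
  {s: True, o: True, x: True, b: False}
  {s: True, o: True, x: False, b: False}
  {o: True, x: True, s: False, b: False}


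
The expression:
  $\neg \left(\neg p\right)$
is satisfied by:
  {p: True}


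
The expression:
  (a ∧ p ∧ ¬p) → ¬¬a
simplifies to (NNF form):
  True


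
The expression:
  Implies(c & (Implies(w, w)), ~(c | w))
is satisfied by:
  {c: False}


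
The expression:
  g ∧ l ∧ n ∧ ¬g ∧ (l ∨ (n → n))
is never true.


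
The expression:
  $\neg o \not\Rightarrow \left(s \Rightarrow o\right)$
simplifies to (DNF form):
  $s \wedge \neg o$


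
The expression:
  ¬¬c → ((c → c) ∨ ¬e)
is always true.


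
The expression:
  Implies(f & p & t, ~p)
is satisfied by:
  {p: False, t: False, f: False}
  {f: True, p: False, t: False}
  {t: True, p: False, f: False}
  {f: True, t: True, p: False}
  {p: True, f: False, t: False}
  {f: True, p: True, t: False}
  {t: True, p: True, f: False}


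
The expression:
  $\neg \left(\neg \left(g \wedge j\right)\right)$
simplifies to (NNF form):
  $g \wedge j$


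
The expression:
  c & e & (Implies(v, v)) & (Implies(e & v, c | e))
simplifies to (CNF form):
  c & e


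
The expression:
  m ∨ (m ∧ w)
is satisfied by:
  {m: True}


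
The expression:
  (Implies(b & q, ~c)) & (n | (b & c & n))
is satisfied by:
  {n: True, c: False, q: False, b: False}
  {b: True, n: True, c: False, q: False}
  {q: True, n: True, c: False, b: False}
  {b: True, q: True, n: True, c: False}
  {c: True, n: True, b: False, q: False}
  {b: True, c: True, n: True, q: False}
  {q: True, c: True, n: True, b: False}


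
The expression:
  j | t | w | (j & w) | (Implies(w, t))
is always true.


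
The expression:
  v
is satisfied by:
  {v: True}


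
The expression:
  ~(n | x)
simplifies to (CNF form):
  ~n & ~x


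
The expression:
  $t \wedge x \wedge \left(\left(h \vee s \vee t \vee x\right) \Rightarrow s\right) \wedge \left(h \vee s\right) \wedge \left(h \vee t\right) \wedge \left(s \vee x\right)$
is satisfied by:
  {t: True, s: True, x: True}


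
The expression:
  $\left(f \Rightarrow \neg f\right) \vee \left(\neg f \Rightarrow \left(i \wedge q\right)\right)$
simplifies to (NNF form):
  $\text{True}$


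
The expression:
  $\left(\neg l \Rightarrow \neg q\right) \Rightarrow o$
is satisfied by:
  {o: True, q: True, l: False}
  {o: True, q: False, l: False}
  {o: True, l: True, q: True}
  {o: True, l: True, q: False}
  {q: True, l: False, o: False}


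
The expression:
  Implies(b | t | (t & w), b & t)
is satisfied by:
  {t: False, b: False}
  {b: True, t: True}


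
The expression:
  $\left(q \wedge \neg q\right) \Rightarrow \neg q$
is always true.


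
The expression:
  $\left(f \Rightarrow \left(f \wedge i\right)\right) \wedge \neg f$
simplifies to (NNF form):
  $\neg f$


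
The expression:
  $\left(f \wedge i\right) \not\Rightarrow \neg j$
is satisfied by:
  {i: True, j: True, f: True}


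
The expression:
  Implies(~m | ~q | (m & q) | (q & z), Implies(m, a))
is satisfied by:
  {a: True, m: False}
  {m: False, a: False}
  {m: True, a: True}


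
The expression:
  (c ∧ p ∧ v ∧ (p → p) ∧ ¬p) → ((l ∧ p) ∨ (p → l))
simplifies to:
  True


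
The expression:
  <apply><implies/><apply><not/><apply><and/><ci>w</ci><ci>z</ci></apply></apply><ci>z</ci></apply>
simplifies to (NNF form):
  <ci>z</ci>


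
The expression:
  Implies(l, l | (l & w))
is always true.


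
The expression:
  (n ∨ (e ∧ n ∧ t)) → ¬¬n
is always true.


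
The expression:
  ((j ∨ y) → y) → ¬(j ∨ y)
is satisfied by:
  {y: False}


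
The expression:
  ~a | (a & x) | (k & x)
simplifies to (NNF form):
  x | ~a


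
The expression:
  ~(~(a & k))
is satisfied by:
  {a: True, k: True}


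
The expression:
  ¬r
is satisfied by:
  {r: False}


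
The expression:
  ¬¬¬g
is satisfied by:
  {g: False}


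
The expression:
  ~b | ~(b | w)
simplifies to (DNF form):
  ~b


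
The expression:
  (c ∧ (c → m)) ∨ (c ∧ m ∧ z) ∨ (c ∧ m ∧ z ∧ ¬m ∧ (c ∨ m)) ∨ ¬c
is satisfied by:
  {m: True, c: False}
  {c: False, m: False}
  {c: True, m: True}


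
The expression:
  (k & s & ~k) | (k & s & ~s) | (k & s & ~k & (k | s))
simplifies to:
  False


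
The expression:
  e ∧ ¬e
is never true.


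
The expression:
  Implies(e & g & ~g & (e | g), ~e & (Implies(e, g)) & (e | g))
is always true.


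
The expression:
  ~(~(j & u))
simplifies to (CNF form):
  j & u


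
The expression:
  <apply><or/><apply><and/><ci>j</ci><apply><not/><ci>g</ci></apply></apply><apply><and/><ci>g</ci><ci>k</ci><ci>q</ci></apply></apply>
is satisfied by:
  {q: True, j: True, k: True, g: False}
  {q: True, j: True, k: False, g: False}
  {j: True, k: True, q: False, g: False}
  {j: True, q: False, k: False, g: False}
  {q: True, g: True, j: True, k: True}
  {q: True, g: True, k: True, j: False}


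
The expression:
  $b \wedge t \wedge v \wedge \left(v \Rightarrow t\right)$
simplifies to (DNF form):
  $b \wedge t \wedge v$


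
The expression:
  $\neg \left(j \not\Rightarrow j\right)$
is always true.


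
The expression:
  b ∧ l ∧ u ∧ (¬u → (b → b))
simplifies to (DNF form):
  b ∧ l ∧ u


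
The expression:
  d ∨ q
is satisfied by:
  {d: True, q: True}
  {d: True, q: False}
  {q: True, d: False}


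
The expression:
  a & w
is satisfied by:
  {a: True, w: True}


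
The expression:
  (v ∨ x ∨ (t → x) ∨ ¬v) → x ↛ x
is never true.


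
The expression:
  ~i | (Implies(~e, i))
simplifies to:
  True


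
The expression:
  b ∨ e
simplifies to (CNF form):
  b ∨ e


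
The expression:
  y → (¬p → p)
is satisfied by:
  {p: True, y: False}
  {y: False, p: False}
  {y: True, p: True}


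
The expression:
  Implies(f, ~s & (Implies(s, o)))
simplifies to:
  ~f | ~s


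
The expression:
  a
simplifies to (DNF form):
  a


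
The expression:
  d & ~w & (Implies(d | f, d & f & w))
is never true.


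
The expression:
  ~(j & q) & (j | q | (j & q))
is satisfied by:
  {q: True, j: False}
  {j: True, q: False}


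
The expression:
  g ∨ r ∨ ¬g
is always true.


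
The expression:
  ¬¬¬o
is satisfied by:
  {o: False}


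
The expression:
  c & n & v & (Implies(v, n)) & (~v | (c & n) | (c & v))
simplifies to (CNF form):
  c & n & v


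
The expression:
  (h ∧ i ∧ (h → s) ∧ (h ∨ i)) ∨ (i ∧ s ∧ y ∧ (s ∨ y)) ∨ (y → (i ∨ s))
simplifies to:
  i ∨ s ∨ ¬y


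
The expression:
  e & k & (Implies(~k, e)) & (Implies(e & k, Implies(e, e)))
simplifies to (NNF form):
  e & k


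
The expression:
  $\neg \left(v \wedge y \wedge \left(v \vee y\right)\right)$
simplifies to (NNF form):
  $\neg v \vee \neg y$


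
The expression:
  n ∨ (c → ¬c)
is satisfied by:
  {n: True, c: False}
  {c: False, n: False}
  {c: True, n: True}


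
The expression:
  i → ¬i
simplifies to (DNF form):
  ¬i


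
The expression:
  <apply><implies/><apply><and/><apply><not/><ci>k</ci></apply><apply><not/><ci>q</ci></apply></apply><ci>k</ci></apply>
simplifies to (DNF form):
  <apply><or/><ci>k</ci><ci>q</ci></apply>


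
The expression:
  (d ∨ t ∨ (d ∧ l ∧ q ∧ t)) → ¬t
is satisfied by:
  {t: False}


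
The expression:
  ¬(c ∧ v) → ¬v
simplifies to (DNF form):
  c ∨ ¬v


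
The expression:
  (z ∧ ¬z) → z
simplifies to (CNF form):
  True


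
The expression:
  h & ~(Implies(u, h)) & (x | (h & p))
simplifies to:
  False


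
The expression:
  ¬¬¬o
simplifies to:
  ¬o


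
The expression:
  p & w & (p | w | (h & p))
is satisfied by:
  {p: True, w: True}


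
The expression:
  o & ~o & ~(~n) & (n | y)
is never true.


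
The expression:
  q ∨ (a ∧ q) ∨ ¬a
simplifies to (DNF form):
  q ∨ ¬a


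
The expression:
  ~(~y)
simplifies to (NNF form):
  y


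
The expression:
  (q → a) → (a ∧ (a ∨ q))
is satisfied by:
  {a: True, q: True}
  {a: True, q: False}
  {q: True, a: False}


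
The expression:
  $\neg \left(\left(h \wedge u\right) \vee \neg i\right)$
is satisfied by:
  {i: True, h: False, u: False}
  {i: True, u: True, h: False}
  {i: True, h: True, u: False}


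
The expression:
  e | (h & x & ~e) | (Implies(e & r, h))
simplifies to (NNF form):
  True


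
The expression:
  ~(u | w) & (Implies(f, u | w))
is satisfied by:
  {u: False, w: False, f: False}


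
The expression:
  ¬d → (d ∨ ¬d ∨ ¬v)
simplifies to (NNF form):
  True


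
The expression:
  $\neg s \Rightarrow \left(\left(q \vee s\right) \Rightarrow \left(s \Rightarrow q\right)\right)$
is always true.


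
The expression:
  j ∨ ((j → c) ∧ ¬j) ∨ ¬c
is always true.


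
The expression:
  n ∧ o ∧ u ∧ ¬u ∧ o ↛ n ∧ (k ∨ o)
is never true.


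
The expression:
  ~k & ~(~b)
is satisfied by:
  {b: True, k: False}


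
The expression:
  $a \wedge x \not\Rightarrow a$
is never true.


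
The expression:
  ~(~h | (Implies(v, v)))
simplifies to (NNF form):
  False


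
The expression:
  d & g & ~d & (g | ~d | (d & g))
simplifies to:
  False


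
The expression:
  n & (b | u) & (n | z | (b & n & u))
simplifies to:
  n & (b | u)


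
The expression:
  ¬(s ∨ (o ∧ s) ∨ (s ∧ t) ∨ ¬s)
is never true.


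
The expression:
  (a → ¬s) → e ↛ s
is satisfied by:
  {a: True, e: True, s: False}
  {e: True, s: False, a: False}
  {s: True, a: True, e: True}
  {s: True, a: True, e: False}


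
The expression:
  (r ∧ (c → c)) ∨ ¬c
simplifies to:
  r ∨ ¬c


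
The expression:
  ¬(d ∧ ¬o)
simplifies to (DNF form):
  o ∨ ¬d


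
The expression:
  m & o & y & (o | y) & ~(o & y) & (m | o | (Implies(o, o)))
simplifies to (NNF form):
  False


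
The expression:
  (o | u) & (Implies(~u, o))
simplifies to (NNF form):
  o | u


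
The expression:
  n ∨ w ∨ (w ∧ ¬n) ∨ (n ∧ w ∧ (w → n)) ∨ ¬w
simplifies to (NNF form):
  True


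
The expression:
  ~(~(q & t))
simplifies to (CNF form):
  q & t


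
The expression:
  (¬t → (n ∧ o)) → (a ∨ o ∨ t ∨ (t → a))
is always true.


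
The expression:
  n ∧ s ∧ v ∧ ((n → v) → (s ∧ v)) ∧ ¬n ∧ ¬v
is never true.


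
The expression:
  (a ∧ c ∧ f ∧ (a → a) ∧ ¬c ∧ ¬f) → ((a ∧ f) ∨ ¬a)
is always true.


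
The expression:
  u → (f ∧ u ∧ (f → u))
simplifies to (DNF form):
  f ∨ ¬u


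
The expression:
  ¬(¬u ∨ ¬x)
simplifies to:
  u ∧ x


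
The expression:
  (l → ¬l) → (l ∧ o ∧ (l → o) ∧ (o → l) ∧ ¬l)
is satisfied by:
  {l: True}


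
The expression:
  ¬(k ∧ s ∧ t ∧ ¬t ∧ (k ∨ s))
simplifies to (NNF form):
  True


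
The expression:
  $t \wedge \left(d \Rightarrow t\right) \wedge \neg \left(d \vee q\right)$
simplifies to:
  $t \wedge \neg d \wedge \neg q$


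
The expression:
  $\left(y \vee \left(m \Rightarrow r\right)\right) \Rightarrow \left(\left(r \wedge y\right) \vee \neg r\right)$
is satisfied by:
  {y: True, r: False}
  {r: False, y: False}
  {r: True, y: True}


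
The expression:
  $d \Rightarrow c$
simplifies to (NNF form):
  $c \vee \neg d$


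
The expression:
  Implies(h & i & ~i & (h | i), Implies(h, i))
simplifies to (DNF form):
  True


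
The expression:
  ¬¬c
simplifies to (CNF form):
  c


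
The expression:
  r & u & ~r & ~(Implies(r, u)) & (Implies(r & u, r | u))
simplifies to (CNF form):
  False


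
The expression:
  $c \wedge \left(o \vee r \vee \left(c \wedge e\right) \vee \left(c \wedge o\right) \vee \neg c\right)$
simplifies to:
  $c \wedge \left(e \vee o \vee r\right)$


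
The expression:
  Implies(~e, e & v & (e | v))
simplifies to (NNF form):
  e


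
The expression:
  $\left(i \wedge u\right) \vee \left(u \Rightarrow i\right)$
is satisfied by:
  {i: True, u: False}
  {u: False, i: False}
  {u: True, i: True}


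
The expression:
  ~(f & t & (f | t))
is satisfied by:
  {t: False, f: False}
  {f: True, t: False}
  {t: True, f: False}


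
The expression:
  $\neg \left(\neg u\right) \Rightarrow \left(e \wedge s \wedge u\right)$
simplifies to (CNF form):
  $\left(e \vee \neg u\right) \wedge \left(s \vee \neg u\right)$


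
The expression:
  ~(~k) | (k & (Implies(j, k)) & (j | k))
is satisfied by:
  {k: True}


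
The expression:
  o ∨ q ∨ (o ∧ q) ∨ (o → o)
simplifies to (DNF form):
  True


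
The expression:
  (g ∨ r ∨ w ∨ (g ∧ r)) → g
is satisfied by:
  {g: True, r: False, w: False}
  {g: True, w: True, r: False}
  {g: True, r: True, w: False}
  {g: True, w: True, r: True}
  {w: False, r: False, g: False}


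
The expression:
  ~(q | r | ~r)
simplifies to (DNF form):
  False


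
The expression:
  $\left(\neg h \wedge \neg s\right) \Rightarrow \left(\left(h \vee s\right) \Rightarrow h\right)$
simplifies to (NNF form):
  $\text{True}$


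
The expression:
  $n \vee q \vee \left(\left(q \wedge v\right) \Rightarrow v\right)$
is always true.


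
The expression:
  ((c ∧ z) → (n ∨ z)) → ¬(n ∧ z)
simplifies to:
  ¬n ∨ ¬z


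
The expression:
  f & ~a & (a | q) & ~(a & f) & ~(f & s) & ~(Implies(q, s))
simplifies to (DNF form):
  f & q & ~a & ~s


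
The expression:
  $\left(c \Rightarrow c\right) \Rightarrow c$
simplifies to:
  $c$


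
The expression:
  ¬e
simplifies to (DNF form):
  ¬e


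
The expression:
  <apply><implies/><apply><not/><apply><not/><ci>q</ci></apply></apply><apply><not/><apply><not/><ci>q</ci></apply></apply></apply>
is always true.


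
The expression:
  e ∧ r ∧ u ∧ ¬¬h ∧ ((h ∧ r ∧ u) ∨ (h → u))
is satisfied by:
  {r: True, e: True, h: True, u: True}


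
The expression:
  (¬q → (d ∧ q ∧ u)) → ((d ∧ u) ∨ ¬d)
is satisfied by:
  {u: True, q: False, d: False}
  {u: False, q: False, d: False}
  {d: True, u: True, q: False}
  {d: True, u: False, q: False}
  {q: True, u: True, d: False}
  {q: True, u: False, d: False}
  {q: True, d: True, u: True}


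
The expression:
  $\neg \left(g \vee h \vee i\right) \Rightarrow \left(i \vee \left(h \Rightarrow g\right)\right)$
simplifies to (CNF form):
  $\text{True}$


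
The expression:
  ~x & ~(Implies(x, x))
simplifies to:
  False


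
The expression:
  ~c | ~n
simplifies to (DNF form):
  ~c | ~n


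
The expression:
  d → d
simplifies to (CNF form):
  True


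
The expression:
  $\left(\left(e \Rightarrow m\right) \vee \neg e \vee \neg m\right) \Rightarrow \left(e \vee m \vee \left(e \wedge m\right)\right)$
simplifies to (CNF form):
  $e \vee m$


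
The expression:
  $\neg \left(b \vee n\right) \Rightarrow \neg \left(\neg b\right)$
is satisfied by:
  {n: True, b: True}
  {n: True, b: False}
  {b: True, n: False}


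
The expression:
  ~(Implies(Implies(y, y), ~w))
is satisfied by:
  {w: True}


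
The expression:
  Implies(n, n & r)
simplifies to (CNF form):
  r | ~n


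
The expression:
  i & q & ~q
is never true.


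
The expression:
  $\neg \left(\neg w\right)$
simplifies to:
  $w$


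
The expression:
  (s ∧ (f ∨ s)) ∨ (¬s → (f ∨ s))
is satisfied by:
  {s: True, f: True}
  {s: True, f: False}
  {f: True, s: False}


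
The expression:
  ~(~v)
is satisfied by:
  {v: True}


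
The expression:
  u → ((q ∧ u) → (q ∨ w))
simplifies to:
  True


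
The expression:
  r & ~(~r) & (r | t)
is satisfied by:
  {r: True}


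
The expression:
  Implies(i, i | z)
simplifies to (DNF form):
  True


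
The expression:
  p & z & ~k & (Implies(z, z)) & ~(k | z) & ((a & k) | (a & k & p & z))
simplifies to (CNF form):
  False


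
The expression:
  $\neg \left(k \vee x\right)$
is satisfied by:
  {x: False, k: False}


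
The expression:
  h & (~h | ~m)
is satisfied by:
  {h: True, m: False}


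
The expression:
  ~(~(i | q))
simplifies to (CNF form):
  i | q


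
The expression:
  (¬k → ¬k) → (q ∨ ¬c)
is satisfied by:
  {q: True, c: False}
  {c: False, q: False}
  {c: True, q: True}


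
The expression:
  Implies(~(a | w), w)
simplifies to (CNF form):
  a | w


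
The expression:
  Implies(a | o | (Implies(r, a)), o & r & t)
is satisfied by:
  {r: True, t: True, a: False, o: False}
  {r: True, a: False, o: False, t: False}
  {r: True, t: True, o: True, a: False}
  {r: True, t: True, o: True, a: True}


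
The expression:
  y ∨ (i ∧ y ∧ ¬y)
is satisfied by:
  {y: True}


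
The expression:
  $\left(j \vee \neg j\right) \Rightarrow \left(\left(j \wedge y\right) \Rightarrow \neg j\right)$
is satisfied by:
  {y: False, j: False}
  {j: True, y: False}
  {y: True, j: False}


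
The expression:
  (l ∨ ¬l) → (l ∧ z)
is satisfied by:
  {z: True, l: True}


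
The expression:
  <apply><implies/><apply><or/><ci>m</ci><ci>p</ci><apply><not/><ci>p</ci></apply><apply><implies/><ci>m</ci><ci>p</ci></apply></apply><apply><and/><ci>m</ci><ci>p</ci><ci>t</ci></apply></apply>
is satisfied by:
  {t: True, m: True, p: True}


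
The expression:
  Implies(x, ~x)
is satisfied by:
  {x: False}


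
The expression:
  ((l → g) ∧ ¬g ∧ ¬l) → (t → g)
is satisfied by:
  {l: True, g: True, t: False}
  {l: True, g: False, t: False}
  {g: True, l: False, t: False}
  {l: False, g: False, t: False}
  {l: True, t: True, g: True}
  {l: True, t: True, g: False}
  {t: True, g: True, l: False}


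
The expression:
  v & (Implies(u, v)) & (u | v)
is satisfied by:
  {v: True}


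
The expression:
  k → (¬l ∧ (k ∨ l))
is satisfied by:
  {l: False, k: False}
  {k: True, l: False}
  {l: True, k: False}


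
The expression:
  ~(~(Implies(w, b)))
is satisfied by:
  {b: True, w: False}
  {w: False, b: False}
  {w: True, b: True}


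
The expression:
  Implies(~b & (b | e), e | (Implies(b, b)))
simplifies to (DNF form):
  True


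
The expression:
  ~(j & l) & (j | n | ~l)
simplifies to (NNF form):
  ~l | (n & ~j)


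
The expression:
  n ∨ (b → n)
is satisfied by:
  {n: True, b: False}
  {b: False, n: False}
  {b: True, n: True}


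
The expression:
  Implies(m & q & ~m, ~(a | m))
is always true.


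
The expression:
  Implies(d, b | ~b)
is always true.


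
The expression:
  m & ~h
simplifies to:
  m & ~h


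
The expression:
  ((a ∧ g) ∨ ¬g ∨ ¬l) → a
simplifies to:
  a ∨ (g ∧ l)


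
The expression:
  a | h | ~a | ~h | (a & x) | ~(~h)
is always true.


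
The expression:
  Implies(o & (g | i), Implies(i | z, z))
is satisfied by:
  {z: True, o: False, i: False}
  {o: False, i: False, z: False}
  {i: True, z: True, o: False}
  {i: True, o: False, z: False}
  {z: True, o: True, i: False}
  {o: True, z: False, i: False}
  {i: True, o: True, z: True}


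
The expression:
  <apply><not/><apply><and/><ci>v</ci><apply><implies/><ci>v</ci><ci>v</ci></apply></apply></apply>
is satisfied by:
  {v: False}


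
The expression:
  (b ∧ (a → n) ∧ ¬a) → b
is always true.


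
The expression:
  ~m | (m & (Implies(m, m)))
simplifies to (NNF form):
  True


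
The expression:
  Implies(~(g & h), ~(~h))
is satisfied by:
  {h: True}


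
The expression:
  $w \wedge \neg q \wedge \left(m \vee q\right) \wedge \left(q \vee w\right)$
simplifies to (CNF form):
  $m \wedge w \wedge \neg q$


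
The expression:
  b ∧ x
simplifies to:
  b ∧ x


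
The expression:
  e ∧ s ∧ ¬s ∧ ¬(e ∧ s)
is never true.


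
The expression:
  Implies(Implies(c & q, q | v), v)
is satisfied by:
  {v: True}


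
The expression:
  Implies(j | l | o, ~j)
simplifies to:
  ~j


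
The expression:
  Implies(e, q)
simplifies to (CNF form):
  q | ~e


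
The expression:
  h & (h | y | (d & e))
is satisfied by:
  {h: True}


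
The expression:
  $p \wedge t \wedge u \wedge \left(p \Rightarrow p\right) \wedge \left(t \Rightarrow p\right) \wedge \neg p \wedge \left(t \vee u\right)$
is never true.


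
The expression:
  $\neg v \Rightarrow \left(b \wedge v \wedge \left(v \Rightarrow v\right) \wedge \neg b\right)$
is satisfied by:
  {v: True}


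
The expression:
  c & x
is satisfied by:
  {c: True, x: True}


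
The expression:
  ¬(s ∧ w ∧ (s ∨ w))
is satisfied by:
  {s: False, w: False}
  {w: True, s: False}
  {s: True, w: False}


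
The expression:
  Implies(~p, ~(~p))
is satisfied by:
  {p: True}


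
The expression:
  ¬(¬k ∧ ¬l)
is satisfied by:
  {k: True, l: True}
  {k: True, l: False}
  {l: True, k: False}


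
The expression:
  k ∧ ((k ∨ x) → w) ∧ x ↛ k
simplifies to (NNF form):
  False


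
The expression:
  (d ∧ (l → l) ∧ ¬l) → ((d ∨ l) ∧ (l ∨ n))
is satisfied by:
  {n: True, l: True, d: False}
  {n: True, l: False, d: False}
  {l: True, n: False, d: False}
  {n: False, l: False, d: False}
  {n: True, d: True, l: True}
  {n: True, d: True, l: False}
  {d: True, l: True, n: False}


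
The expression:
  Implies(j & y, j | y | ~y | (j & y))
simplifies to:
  True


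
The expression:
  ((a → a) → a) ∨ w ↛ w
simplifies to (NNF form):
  a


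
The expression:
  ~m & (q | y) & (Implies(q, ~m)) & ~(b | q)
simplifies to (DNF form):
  y & ~b & ~m & ~q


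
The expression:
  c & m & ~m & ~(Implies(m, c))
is never true.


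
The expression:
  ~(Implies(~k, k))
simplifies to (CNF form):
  ~k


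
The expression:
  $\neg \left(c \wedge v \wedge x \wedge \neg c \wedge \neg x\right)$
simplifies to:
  $\text{True}$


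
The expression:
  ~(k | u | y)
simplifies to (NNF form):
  ~k & ~u & ~y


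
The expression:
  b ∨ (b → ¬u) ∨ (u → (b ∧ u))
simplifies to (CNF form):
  True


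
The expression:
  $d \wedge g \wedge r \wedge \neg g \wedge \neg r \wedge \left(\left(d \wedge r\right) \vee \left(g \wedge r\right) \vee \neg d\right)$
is never true.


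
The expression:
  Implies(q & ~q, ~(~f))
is always true.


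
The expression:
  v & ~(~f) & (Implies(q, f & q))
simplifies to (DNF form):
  f & v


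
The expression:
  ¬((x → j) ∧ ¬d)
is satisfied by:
  {d: True, x: True, j: False}
  {d: True, x: False, j: False}
  {j: True, d: True, x: True}
  {j: True, d: True, x: False}
  {x: True, j: False, d: False}


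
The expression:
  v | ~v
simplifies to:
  True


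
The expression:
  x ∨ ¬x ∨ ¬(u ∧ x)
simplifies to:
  True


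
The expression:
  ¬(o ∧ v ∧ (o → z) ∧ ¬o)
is always true.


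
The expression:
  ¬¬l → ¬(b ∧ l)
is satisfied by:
  {l: False, b: False}
  {b: True, l: False}
  {l: True, b: False}


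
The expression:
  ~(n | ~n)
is never true.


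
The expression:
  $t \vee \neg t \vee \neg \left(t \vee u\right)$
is always true.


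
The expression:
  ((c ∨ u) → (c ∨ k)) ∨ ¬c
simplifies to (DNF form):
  True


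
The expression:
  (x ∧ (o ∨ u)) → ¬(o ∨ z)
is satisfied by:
  {u: False, o: False, x: False, z: False}
  {z: True, u: False, o: False, x: False}
  {u: True, z: False, o: False, x: False}
  {z: True, u: True, o: False, x: False}
  {o: True, z: False, u: False, x: False}
  {o: True, z: True, u: False, x: False}
  {o: True, u: True, z: False, x: False}
  {z: True, o: True, u: True, x: False}
  {x: True, z: False, u: False, o: False}
  {x: True, z: True, u: False, o: False}
  {x: True, u: True, z: False, o: False}


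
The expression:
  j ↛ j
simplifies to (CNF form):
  False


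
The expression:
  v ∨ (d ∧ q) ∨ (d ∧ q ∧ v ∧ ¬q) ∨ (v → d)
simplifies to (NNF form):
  True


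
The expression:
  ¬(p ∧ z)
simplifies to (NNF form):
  ¬p ∨ ¬z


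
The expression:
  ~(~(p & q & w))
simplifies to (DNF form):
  p & q & w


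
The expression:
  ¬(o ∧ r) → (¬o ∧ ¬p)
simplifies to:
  (o ∧ r) ∨ (¬o ∧ ¬p)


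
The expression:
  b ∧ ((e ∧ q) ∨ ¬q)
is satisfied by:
  {e: True, b: True, q: False}
  {b: True, q: False, e: False}
  {q: True, e: True, b: True}


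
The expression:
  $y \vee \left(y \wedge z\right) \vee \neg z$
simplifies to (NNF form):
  $y \vee \neg z$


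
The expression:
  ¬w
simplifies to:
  ¬w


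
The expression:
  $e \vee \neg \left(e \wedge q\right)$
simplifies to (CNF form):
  $\text{True}$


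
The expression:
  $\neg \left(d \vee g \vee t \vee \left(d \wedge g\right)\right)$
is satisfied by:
  {g: False, d: False, t: False}


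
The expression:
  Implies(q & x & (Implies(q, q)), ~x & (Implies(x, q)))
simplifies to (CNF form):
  ~q | ~x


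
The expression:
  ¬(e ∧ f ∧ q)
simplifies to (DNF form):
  ¬e ∨ ¬f ∨ ¬q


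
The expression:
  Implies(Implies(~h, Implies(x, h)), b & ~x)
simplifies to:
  (b & ~x) | (x & ~h)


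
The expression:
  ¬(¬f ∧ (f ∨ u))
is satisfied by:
  {f: True, u: False}
  {u: False, f: False}
  {u: True, f: True}


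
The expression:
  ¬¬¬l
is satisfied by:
  {l: False}


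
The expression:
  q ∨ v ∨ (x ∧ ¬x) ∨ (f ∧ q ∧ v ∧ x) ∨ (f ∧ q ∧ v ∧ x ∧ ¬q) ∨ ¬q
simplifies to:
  True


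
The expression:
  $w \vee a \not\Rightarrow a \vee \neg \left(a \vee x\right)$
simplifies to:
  $w \vee \left(\neg a \wedge \neg x\right)$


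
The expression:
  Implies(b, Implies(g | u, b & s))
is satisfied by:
  {s: True, g: False, u: False, b: False}
  {s: True, u: True, g: False, b: False}
  {s: True, g: True, u: False, b: False}
  {s: True, u: True, g: True, b: False}
  {s: False, g: False, u: False, b: False}
  {u: True, s: False, g: False, b: False}
  {g: True, s: False, u: False, b: False}
  {u: True, g: True, s: False, b: False}
  {b: True, s: True, g: False, u: False}
  {b: True, u: True, s: True, g: False}
  {b: True, s: True, g: True, u: False}
  {b: True, u: True, s: True, g: True}
  {b: True, s: False, g: False, u: False}


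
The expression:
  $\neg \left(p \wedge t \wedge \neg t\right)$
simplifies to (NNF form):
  $\text{True}$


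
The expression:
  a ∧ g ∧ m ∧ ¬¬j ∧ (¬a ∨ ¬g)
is never true.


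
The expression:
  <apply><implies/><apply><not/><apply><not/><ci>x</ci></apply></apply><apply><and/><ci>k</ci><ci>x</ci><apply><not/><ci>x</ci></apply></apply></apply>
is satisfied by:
  {x: False}


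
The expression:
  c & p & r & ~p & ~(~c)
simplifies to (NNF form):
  False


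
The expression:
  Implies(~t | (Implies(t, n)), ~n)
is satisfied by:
  {n: False}


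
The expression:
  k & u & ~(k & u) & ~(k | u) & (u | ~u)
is never true.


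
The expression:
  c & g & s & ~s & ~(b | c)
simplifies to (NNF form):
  False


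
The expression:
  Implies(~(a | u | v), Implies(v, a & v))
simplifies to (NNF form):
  True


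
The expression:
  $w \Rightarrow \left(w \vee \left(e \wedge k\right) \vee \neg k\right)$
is always true.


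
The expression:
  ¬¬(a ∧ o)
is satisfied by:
  {a: True, o: True}


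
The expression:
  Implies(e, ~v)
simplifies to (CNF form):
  ~e | ~v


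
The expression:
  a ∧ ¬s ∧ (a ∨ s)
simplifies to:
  a ∧ ¬s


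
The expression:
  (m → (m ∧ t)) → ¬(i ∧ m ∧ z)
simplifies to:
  ¬i ∨ ¬m ∨ ¬t ∨ ¬z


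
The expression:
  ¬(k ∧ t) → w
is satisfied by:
  {t: True, w: True, k: True}
  {t: True, w: True, k: False}
  {w: True, k: True, t: False}
  {w: True, k: False, t: False}
  {t: True, k: True, w: False}


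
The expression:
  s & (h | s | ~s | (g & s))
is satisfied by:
  {s: True}


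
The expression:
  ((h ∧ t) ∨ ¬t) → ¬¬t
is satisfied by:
  {t: True}


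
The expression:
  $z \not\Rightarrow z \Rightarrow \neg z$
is always true.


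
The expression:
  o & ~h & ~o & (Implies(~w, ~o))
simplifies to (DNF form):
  False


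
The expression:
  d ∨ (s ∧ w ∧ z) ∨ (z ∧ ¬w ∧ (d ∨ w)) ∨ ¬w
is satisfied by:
  {d: True, s: True, z: True, w: False}
  {d: True, s: True, z: False, w: False}
  {d: True, z: True, w: False, s: False}
  {d: True, z: False, w: False, s: False}
  {s: True, z: True, w: False, d: False}
  {s: True, z: False, w: False, d: False}
  {z: True, s: False, w: False, d: False}
  {z: False, s: False, w: False, d: False}
  {d: True, s: True, w: True, z: True}
  {d: True, s: True, w: True, z: False}
  {d: True, w: True, z: True, s: False}
  {d: True, w: True, z: False, s: False}
  {s: True, w: True, z: True, d: False}


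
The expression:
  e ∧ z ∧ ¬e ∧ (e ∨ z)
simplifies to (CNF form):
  False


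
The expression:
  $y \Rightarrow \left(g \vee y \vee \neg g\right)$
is always true.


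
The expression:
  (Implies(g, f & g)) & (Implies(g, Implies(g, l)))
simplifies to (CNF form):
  (f | ~g) & (l | ~g)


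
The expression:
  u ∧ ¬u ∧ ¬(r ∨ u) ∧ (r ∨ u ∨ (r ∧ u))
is never true.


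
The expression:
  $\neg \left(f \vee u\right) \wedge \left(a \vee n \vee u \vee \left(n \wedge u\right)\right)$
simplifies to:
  $\neg f \wedge \neg u \wedge \left(a \vee n\right)$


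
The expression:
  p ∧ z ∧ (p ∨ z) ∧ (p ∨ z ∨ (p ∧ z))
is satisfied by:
  {z: True, p: True}


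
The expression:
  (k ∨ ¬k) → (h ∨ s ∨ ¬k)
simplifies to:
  h ∨ s ∨ ¬k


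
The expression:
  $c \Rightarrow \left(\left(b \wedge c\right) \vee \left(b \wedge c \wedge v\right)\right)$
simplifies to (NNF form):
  $b \vee \neg c$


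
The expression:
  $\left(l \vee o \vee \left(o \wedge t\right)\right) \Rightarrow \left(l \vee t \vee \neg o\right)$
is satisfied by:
  {t: True, l: True, o: False}
  {t: True, o: False, l: False}
  {l: True, o: False, t: False}
  {l: False, o: False, t: False}
  {t: True, l: True, o: True}
  {t: True, o: True, l: False}
  {l: True, o: True, t: False}


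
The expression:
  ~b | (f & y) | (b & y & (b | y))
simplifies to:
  y | ~b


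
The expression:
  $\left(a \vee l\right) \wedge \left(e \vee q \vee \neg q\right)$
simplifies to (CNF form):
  $a \vee l$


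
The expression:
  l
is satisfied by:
  {l: True}


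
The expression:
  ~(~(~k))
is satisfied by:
  {k: False}


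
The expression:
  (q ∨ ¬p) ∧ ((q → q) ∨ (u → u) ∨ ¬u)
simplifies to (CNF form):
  q ∨ ¬p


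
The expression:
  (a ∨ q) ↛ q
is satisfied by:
  {a: True, q: False}


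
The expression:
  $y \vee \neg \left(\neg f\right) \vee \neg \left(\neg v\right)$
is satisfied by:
  {y: True, v: True, f: True}
  {y: True, v: True, f: False}
  {y: True, f: True, v: False}
  {y: True, f: False, v: False}
  {v: True, f: True, y: False}
  {v: True, f: False, y: False}
  {f: True, v: False, y: False}


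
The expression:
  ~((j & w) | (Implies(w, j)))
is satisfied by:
  {w: True, j: False}


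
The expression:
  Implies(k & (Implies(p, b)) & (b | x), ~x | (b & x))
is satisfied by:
  {b: True, p: True, k: False, x: False}
  {b: True, k: False, p: False, x: False}
  {p: True, b: False, k: False, x: False}
  {b: False, k: False, p: False, x: False}
  {x: True, b: True, p: True, k: False}
  {x: True, b: True, k: False, p: False}
  {x: True, p: True, b: False, k: False}
  {x: True, b: False, k: False, p: False}
  {b: True, k: True, p: True, x: False}
  {b: True, k: True, x: False, p: False}
  {k: True, p: True, x: False, b: False}
  {k: True, x: False, p: False, b: False}
  {b: True, k: True, x: True, p: True}
  {b: True, k: True, x: True, p: False}
  {k: True, x: True, p: True, b: False}


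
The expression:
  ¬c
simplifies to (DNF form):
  ¬c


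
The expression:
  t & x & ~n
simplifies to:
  t & x & ~n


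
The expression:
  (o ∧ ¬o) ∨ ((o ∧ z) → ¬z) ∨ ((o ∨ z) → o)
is always true.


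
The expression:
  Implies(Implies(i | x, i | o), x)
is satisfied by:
  {x: True}


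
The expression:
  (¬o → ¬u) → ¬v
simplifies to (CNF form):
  (u ∨ ¬v) ∧ (¬o ∨ ¬v)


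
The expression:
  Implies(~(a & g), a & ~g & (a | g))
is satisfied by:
  {a: True}


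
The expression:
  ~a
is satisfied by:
  {a: False}


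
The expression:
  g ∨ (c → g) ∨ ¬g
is always true.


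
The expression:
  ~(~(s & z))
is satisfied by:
  {z: True, s: True}


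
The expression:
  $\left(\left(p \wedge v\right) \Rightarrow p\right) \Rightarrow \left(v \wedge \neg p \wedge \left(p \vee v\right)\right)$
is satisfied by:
  {v: True, p: False}


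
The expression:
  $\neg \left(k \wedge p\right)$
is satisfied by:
  {p: False, k: False}
  {k: True, p: False}
  {p: True, k: False}


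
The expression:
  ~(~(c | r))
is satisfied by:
  {r: True, c: True}
  {r: True, c: False}
  {c: True, r: False}


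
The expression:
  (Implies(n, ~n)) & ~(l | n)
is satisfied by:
  {n: False, l: False}


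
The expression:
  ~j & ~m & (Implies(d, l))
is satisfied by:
  {l: True, d: False, j: False, m: False}
  {l: False, d: False, j: False, m: False}
  {d: True, l: True, m: False, j: False}


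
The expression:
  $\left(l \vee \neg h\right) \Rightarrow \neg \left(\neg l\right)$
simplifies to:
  $h \vee l$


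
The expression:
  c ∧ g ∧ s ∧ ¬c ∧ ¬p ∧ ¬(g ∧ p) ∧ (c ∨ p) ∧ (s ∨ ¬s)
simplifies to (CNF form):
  False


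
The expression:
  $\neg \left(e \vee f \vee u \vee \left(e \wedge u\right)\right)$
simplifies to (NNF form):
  $\neg e \wedge \neg f \wedge \neg u$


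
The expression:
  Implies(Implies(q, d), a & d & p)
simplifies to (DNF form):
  (d & ~d) | (q & ~d) | (a & d & p) | (a & p & q) | (a & d & ~d) | (a & q & ~d) | (d & p & ~d) | (p & q & ~d)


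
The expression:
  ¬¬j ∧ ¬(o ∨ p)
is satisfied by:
  {j: True, o: False, p: False}


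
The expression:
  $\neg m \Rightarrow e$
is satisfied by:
  {m: True, e: True}
  {m: True, e: False}
  {e: True, m: False}


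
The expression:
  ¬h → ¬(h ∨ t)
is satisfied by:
  {h: True, t: False}
  {t: False, h: False}
  {t: True, h: True}


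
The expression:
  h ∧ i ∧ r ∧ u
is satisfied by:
  {r: True, i: True, h: True, u: True}


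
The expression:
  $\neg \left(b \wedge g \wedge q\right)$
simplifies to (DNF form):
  $\neg b \vee \neg g \vee \neg q$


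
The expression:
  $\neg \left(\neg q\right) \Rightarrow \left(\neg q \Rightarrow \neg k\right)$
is always true.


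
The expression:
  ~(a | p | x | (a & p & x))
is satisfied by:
  {x: False, p: False, a: False}


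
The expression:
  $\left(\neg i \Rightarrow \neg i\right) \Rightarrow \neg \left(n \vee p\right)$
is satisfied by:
  {n: False, p: False}


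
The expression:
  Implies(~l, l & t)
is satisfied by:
  {l: True}


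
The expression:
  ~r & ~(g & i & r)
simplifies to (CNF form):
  ~r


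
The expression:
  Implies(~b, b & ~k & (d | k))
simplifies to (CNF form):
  b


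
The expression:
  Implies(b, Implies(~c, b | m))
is always true.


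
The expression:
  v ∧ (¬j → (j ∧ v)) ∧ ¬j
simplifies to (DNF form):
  False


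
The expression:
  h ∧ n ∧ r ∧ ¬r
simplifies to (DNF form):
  False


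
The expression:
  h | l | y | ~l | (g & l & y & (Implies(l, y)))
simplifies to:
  True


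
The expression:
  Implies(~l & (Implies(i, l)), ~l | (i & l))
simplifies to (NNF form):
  True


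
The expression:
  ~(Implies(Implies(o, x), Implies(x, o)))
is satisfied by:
  {x: True, o: False}


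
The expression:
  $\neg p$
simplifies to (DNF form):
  $\neg p$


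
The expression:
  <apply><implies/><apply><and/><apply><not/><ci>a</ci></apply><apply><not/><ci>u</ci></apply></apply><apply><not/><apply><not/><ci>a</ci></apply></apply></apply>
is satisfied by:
  {a: True, u: True}
  {a: True, u: False}
  {u: True, a: False}


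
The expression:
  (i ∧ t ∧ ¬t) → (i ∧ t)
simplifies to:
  True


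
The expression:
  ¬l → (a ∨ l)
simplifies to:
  a ∨ l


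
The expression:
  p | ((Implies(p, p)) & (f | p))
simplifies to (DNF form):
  f | p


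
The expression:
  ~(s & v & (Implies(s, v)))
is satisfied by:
  {s: False, v: False}
  {v: True, s: False}
  {s: True, v: False}


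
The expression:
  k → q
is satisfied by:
  {q: True, k: False}
  {k: False, q: False}
  {k: True, q: True}


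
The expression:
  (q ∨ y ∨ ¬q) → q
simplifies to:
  q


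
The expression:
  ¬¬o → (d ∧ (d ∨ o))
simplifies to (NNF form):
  d ∨ ¬o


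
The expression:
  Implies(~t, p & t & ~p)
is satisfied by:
  {t: True}


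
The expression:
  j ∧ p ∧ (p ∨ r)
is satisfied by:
  {p: True, j: True}


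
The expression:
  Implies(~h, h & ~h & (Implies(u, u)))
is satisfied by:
  {h: True}


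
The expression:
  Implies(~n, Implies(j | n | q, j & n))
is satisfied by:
  {n: True, j: False, q: False}
  {n: True, q: True, j: False}
  {n: True, j: True, q: False}
  {n: True, q: True, j: True}
  {q: False, j: False, n: False}
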